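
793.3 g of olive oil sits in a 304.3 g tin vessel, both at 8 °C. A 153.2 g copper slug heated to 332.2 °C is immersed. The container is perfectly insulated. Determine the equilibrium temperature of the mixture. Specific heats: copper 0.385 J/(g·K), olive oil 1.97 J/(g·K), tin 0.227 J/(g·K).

Net heat exchanged in the isolated system is zero:
153.2·0.385·(T − 332.2) + 793.3·1.97·(T − 8) + 304.3·0.227·(T − 8) = 0
1690.9 T = 32649
T = 32649/1690.9 ≈ 19.31 °C

T_f ≈ 19.3 °C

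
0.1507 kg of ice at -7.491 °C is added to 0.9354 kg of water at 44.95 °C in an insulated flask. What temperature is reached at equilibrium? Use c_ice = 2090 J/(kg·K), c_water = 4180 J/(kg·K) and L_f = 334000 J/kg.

T_f ≈ 27.1 °C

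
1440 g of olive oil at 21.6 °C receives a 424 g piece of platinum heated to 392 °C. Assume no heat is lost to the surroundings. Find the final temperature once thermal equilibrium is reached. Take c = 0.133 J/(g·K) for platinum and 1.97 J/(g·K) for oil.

T_f ≈ 28.8 °C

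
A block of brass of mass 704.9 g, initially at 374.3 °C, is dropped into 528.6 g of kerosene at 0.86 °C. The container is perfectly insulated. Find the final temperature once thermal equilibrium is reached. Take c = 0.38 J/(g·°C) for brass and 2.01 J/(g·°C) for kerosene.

Conservation of energy gives ΣQ = 0:
704.9×0.38×(T − 374.3) + 528.6×2.01×(T − 0.86) = 0
267.86(T − 374.3) + 1062.5(T − 0.86) = 0
(267.86 + 1062.5) T = 267.86×374.3 + 1062.5×0.86
T = 101174/1330.3 ≈ 76.05 °C

T_f ≈ 76.1 °C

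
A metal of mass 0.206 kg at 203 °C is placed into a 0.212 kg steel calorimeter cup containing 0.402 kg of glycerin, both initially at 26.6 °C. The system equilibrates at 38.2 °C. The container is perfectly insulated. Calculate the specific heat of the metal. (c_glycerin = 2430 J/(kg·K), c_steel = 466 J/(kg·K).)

Heat gained plus heat lost sum to zero:
0.206·c·(38.2 − 203) + 0.402·2430·(38.2 − 26.6) + 0.212·466·(38.2 − 26.6) = 0
-33.95 c = -12478
c = -12478/-33.95 ≈ 367.5 J/(kg·K)

c ≈ 368 J/(kg·K)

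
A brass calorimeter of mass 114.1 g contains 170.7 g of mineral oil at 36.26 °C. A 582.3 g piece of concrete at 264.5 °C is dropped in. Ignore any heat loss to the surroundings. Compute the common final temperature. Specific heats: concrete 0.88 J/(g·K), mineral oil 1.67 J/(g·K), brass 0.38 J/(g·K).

T_f = Σ m_i c_i T_i / Σ m_i c_i:
T_f = (512.42*264.5 + 285.07*36.26 + 43.36*36.26) / (512.42 + 285.07 + 43.36)
    = 147445 / 840.85 ≈ 175.35 °C

T_f ≈ 175.4 °C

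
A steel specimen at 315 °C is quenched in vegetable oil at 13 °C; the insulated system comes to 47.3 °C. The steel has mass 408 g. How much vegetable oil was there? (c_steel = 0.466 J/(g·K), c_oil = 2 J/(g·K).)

Heat gained plus heat lost sum to zero:
408·0.466·(47.3 − 315) + m·2·(47.3 − 13) = 0
68.6 m = 50897
m = 50897/68.6 ≈ 741.9 g

m ≈ 742 g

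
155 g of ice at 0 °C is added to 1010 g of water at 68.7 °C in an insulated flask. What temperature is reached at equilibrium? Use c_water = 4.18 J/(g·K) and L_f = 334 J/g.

T_f ≈ 48.9 °C

Conservation of energy gives ΣQ = 0:
fusion: m_ice L_f = 155×334 = 51770; meltwater 0→T: 155×4.18×T = 647.9 T; water cools: 1010×4.18×(T − 68.7) = 4221.8(T − 68.7)
4869.7 T = 290038 − 51770 = 238268
T ≈ 48.93 °C — above 0 °C, consistent with complete melting.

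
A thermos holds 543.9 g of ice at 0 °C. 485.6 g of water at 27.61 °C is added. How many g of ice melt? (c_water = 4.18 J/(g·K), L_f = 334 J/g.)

Heat available from the water dropping to 0 °C: 485.6×4.18×27.61 = 56043 J.
Melting all 543.9 g of ice would need 543.9×334 = 181663 J.
That's not enough to melt it all — equilibrium is at 0 °C with ice remaining.
m_melt = 56043 / L_f = 167.8 g.

m_melted ≈ 168 g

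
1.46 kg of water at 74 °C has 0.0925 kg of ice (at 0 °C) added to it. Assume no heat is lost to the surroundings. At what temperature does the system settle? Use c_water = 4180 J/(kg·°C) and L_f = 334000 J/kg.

Heat gained plus heat lost sum to zero:
fusion: m_ice L_f = 0.0925×334000 = 30895
  meltwater 0→T: 0.0925×4180×T = 386.65 T
  water cools: 1.46×4180×(T − 74) = 6102.8(T − 74)
6489.4 T = 451607 − 30895 = 420712
T ≈ 64.83 °C. Since T > 0 °C, the all-ice-melts assumption holds.

T_f ≈ 64.8 °C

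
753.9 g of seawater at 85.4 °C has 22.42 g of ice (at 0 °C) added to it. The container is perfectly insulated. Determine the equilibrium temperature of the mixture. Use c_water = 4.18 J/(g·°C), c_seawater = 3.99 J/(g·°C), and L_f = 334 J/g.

T_f ≈ 80.4 °C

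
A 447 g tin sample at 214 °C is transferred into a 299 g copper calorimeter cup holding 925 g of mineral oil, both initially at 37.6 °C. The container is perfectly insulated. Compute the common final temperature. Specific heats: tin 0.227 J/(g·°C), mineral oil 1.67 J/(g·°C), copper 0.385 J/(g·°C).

T_f ≈ 47.8 °C

T_f is the heat-capacity-weighted average of the initial temperatures:
T_f = (101.47·214 + 1544.8·37.6 + 115.12·37.6) / (101.47 + 1544.8 + 115.12)
    = 84125 / 1761.3 ≈ 47.76 °C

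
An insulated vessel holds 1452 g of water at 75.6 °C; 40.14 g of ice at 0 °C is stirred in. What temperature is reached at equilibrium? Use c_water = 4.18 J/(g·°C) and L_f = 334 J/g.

T_f ≈ 71.4 °C

Sum of m c ΔT and latent-heat terms is zero:
fusion: m_ice L_f = 40.14·334 = 13407; warm the meltwater: 167.79 T; water cools: 1452·4.18·(T − 75.6) = 6069.4(T − 75.6)
6237.1 T = 458844 − 13407 = 445437
T ≈ 71.42 °C. Since T > 0 °C, the all-ice-melts assumption holds.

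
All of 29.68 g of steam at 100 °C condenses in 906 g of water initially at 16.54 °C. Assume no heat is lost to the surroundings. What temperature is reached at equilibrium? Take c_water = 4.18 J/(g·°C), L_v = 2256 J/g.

Energy conservation, ΣQ = 0:
condense steam: −29.68·2256 = −66958
  condensed water 100 °C→T: 124.06(T − 100)
  water warms: 906·4.18·(T − 16.54) = 3787.1(T − 16.54)
3911.1 T = 66958 + 12406 + 62638 = 142003
T ≈ 36.31 °C — below 100 °C, confirming all the steam condensed.

T_f ≈ 36.3 °C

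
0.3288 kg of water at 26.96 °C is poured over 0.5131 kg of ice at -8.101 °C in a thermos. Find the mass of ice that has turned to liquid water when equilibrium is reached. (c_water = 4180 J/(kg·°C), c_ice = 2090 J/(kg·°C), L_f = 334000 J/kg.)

Cooling the water to 0 °C releases 0.3288·4180·26.96 = 37053 J.
Warming the ice to 0 °C takes 0.5131·2090·8.101 = 8687.3 J, leaving 28366 J for melting.
Fully melting the ice requires m_ice L_f = 0.5131·334000 = 171375 J.
28366 J < 171375 J, so only part of the ice melts and the system sits at 0 °C.
m_melted·334000 = 28366  ⇒  m_melted ≈ 0.08493 kg.

m_melted ≈ 0.0849 kg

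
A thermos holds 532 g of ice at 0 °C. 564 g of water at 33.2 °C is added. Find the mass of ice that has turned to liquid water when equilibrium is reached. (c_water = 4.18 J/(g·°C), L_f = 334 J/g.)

Cooling the water to 0 °C releases 564×4.18×33.2 = 78270 J.
To melt every bit of ice: 532×334 = 177688 J.
78270 J < 177688 J, so only part of the ice melts and the system sits at 0 °C.
m_melt = 78270 / L_f = 234.3 g.

m_melted ≈ 234 g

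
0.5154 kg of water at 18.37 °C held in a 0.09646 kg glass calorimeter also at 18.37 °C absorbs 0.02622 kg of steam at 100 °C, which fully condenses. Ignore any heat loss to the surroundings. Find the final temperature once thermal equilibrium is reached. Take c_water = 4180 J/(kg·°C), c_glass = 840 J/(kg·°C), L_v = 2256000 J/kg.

Let T be the final temperature. ΣQ_i = 0:
steam→water at 100 °C releases m L_v = 0.02622·2256000 = 59152
  condensate cools 100→T: 0.02622·4180·(T − 100) = 109.6(T − 100)
  water warms: 0.5154·4180·(T − 18.37) = 2154.4(T − 18.37)
  cup: 81.03(T − 18.37)
2345 T = 59152 + 10960 + 41064 = 111177
T ≈ 47.41 °C — below 100 °C, confirming all the steam condensed.

T_f ≈ 47.4 °C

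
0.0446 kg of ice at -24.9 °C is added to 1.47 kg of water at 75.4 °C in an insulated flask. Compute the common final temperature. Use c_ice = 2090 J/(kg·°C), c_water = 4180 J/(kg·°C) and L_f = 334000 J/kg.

T_f ≈ 70.5 °C

Heat gained plus heat lost sum to zero:
warm ice to 0 °C: 0.0446×2090×(0 − (-24.9)) = 2321
  fusion: m_ice L_f = 0.0446×334000 = 14896
  warm the meltwater: 186.43 T
  water: 6144.6(T − 75.4)
6331 T = 463303 − 17217 = 446085
T ≈ 70.46 °C — above 0 °C, consistent with complete melting.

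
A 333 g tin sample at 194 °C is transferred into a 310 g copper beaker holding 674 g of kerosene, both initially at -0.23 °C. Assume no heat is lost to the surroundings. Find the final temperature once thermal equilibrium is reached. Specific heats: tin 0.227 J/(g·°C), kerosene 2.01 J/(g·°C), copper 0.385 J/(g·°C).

T_f ≈ 9.2 °C

Taking heat into each body as positive, Σ m c ΔT = 0:
333×0.227×(T − 194) + 674×2.01×(T − (-0.23)) + 310×0.385×(T − (-0.23)) = 0
75.59(T − 194) + 1354.7(T − (-0.23)) + 119.35(T − (-0.23)) = 0
(75.59 + 1354.7 + 119.35) T = 75.59×194 + 1354.7×(-0.23) + 119.35×(-0.23)
T ≈ 9.24 °C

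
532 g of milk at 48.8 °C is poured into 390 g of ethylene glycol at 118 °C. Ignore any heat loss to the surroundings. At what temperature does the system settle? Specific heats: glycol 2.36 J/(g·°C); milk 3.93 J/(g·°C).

Energy conservation, ΣQ = 0:
390·2.36·(T − 118) + 532·3.93·(T − 48.8) = 0
920.4(T − 118) + 2090.8(T − 48.8) = 0
3011.2 T = 210636
T = 210636 / 3011.2 = 70 °C

T_f ≈ 70.0 °C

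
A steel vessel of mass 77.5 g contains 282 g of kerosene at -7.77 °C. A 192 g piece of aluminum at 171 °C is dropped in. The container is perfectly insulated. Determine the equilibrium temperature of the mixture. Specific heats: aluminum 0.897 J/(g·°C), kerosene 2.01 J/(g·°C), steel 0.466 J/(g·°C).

T_f ≈ 31.9 °C

Energy conservation, ΣQ = 0:
192*0.897*(T − 171) + 282*2.01*(T − (-7.77)) + 77.5*0.466*(T − (-7.77)) = 0
775.16 T = 24765
T ≈ 31.95 °C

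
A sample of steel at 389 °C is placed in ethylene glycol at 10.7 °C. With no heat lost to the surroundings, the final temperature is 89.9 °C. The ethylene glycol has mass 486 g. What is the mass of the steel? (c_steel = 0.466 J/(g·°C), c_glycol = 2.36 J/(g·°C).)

|Q_steel| = |Q_glycol|:
m·0.466·(389 − 89.9) = 486·2.36·(89.9 − 10.7)
139.38 m = 90839  ⇒  m ≈ 651.7 g

m ≈ 652 g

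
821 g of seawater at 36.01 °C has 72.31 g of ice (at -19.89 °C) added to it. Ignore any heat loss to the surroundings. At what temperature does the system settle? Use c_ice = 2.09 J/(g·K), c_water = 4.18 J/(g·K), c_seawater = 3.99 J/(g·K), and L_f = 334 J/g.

T_f ≈ 25.4 °C

Energy balance with sensible and latent terms:
warm ice to 0 °C: 72.31·2.09·(0 − (-19.89)) = 3005.9
  melt ice: 72.31·334 = 24152
  meltwater 0→T: 72.31·4.18·T = 302.26 T
  seawater cools: 821·3.99·(T − 36.01) = 3275.8(T − 36.01)
3578 T = 117961 − 27157 = 90804
T ≈ 25.38 °C (positive, so assuming full melt was valid).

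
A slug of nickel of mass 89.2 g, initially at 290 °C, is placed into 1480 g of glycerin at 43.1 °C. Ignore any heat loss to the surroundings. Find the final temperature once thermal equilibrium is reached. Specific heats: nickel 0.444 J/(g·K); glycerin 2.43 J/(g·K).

Conservation of energy gives ΣQ = 0:
89.2*0.444*(T − 290) + 1480*2.43*(T − 43.1) = 0
3636 T = 166490
T ≈ 45.79 °C

T_f ≈ 45.8 °C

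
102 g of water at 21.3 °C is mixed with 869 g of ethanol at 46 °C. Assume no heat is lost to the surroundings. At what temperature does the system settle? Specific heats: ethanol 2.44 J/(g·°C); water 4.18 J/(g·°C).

T_f ≈ 41.9 °C

Taking heat into each body as positive, Σ m c ΔT = 0:
869·2.44·(T − 46) + 102·4.18·(T − 21.3) = 0
2120.4(T − 46) + 426.36(T − 21.3) = 0
(2120.4 + 426.36) T = 2120.4·46 + 426.36·21.3
T ≈ 41.86 °C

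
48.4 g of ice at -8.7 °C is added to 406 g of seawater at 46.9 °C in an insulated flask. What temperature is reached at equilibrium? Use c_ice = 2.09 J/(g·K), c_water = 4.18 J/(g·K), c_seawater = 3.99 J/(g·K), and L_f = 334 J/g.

Setting the total heat transfer to zero:
ice -8.7→0 °C: 48.4·2.09·8.7 = 880.06; fusion: m_ice L_f = 48.4·334 = 16166; meltwater 0→T: 48.4·4.18·T = 202.31 T; seawater: 1619.9(T − 46.9)
1822.3 T = 75975 − 17046 = 58930
T ≈ 32.34 °C. Since T > 0 °C, the all-ice-melts assumption holds.

T_f ≈ 32.3 °C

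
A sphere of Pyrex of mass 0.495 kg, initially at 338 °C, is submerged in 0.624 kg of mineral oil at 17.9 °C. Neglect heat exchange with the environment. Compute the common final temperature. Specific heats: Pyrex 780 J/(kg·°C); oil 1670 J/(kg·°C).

Heat gained plus heat lost sum to zero:
0.495×780×(T − 338) + 0.624×1670×(T − 17.9) = 0
386.1(T − 338) + 1042.1(T − 17.9) = 0
(386.1 + 1042.1) T = 386.1×338 + 1042.1×17.9
T ≈ 104.44 °C

T_f ≈ 104.4 °C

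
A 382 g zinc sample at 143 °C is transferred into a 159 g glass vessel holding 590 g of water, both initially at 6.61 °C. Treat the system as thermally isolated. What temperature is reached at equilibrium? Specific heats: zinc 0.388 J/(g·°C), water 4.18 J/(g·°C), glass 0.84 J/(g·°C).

T_f ≈ 14.0 °C

Conservation of energy gives ΣQ = 0:
382·0.388·(T − 143) + 590·4.18·(T − 6.61) + 159·0.84·(T − 6.61) = 0
2748 T = 38379
T = 38379/2748 ≈ 13.97 °C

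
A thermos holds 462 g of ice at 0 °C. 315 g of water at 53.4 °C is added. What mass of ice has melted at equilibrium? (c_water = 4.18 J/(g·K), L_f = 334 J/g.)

Cooling the water to 0 °C releases 315·4.18·53.4 = 70312 J.
Fully melting the ice requires m_ice L_f = 462·334 = 154308 J.
70312 J < 154308 J, so only part of the ice melts and the system sits at 0 °C.
m_melted·334 = 70312  ⇒  m_melted ≈ 210.5 g.

m_melted ≈ 211 g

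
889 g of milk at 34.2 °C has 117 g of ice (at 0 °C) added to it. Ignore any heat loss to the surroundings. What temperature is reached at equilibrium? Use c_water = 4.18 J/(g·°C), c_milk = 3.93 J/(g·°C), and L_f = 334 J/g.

Setting the total heat transfer to zero:
latent heat to melt: 117×334 = 39078
  meltwater 0→T: 117×4.18×T = 489.06 T
  milk: 3493.8(T − 34.2)
3982.8 T = 119487 − 39078 = 80409
T ≈ 20.19 °C. Since T > 0 °C, the all-ice-melts assumption holds.

T_f ≈ 20.2 °C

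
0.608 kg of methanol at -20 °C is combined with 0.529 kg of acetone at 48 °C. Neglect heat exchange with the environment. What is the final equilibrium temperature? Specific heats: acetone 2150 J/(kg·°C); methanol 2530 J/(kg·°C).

Taking heat into each body as positive, Σ m c ΔT = 0:
0.529×2150×(T − 48) + 0.608×2530×(T − (-20)) = 0
(1137.4 + 1538.2) T = 1137.4×48 + 1538.2×(-20)
T = 23828/2675.6 ≈ 8.91 °C

T_f ≈ 8.9 °C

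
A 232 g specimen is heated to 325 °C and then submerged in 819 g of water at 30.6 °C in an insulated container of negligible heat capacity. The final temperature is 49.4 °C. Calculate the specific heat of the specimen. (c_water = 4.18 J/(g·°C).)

Heat gained plus heat lost sum to zero:
232·c·(49.4 − 325) + 819·4.18·(49.4 − 30.6) = 0
-63939 c = -64360
c = -64360/-63939 ≈ 1.007 J/(g·°C)

c ≈ 1.01 J/(g·°C)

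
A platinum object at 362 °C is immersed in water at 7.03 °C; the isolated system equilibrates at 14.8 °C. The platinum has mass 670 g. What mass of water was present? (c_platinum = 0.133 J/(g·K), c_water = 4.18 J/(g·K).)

m ≈ 953 g

Taking heat into each body as positive, Σ m c ΔT = 0:
670·0.133·(14.8 − 362) + m·4.18·(14.8 − 7.03) = 0
32.48 m = 30939
m = 30939/32.48 ≈ 952.6 g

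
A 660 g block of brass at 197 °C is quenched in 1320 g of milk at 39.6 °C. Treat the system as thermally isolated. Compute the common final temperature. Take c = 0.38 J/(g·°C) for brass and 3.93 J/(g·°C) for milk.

T_f ≈ 46.9 °C

T_f = Σ m_i c_i T_i / Σ m_i c_i:
T_f = (250.8*197 + 5187.6*39.6) / (250.8 + 5187.6)
    = 254837 / 5438.4 ≈ 46.86 °C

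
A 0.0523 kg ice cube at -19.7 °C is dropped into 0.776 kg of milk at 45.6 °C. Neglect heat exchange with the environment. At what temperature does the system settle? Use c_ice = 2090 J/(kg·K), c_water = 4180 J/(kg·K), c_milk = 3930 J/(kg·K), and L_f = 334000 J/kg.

Energy balance with sensible and latent terms:
ice -19.7→0 °C: 0.0523·2090·19.7 = 2153.3
  latent heat to melt: 0.0523·334000 = 17468
  meltwater 0→T: 0.0523·4180·T = 218.61 T
  milk: 3049.7(T − 45.6)
3268.3 T = 139065 − 19622 = 119444
T ≈ 36.55 °C — above 0 °C, consistent with complete melting.

T_f ≈ 36.5 °C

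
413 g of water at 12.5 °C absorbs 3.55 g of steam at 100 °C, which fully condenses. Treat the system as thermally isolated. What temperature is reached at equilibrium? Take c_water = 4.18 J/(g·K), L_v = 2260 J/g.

T_f ≈ 17.9 °C

Setting the total heat transfer to zero:
steam→water at 100 °C releases m L_v = 3.55×2260 = 8023
  condensate cools 100→T: 3.55×4.18×(T − 100) = 14.84(T − 100)
  original water: 1726.3(T − 12.5)
1741.2 T = 8023 + 1483.9 + 21579 = 31086
T ≈ 17.85 °C (< 100 °C, so full condensation is consistent).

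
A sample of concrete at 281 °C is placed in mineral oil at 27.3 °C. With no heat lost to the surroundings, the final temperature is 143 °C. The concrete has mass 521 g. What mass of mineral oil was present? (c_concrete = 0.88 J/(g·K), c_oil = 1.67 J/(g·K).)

m ≈ 327 g

Heat lost by the concrete = heat gained by the oil:
521×0.88×(281 − 143) = m×1.67×(143 − 27.3)
193.22 m = 63270  ⇒  m ≈ 327.5 g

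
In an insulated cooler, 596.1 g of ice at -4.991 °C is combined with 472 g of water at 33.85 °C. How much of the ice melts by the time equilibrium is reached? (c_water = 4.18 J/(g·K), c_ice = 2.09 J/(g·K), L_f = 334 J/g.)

m_melted ≈ 181 g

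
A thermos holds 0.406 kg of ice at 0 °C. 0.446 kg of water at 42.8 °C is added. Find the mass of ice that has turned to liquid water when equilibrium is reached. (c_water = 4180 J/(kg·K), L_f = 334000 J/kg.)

m_melted ≈ 0.239 kg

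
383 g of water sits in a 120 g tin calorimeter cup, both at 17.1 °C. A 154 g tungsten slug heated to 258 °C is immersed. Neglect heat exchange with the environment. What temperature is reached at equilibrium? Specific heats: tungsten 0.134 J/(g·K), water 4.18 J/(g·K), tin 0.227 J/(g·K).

T_f ≈ 20.1 °C

Conservation of energy gives ΣQ = 0:
154·0.134·(T − 258) + 383·4.18·(T − 17.1) + 120·0.227·(T − 17.1) = 0
20.64(T − 258) + 1600.9(T − 17.1) + 27.24(T − 17.1) = 0
1648.8 T = 33166
T = 33166/1648.8 ≈ 20.12 °C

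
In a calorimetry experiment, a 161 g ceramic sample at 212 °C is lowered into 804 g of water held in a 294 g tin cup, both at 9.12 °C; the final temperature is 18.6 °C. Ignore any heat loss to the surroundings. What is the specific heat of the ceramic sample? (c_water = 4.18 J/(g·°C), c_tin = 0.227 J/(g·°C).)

c ≈ 1.04 J/(g·°C)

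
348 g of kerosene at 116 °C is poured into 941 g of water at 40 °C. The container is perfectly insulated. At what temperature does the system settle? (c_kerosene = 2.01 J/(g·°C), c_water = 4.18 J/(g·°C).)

T_f ≈ 51.5 °C

With ΣQ=0 the equilibrium temperature is the m·c-weighted mean:
T_f = (699.48·116 + 3933.4·40) / (699.48 + 3933.4)
    = 238475 / 4632.9 ≈ 51.47 °C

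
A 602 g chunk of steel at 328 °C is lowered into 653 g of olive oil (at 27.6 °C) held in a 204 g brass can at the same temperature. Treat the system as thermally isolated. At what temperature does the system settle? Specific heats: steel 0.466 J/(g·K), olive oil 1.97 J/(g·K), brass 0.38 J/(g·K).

T_f ≈ 78.8 °C

T_f is the heat-capacity-weighted average of the initial temperatures:
T_f = (280.53*328 + 1286.4*27.6 + 77.52*27.6) / (280.53 + 1286.4 + 77.52)
    = 129659 / 1644.5 ≈ 78.85 °C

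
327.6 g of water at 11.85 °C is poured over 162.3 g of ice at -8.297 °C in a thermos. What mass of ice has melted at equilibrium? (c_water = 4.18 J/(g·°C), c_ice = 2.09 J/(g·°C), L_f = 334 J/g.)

m_melted ≈ 40.2 g

Heat available from the water dropping to 0 °C: 327.6·4.18·11.85 = 16227 J.
Warming the ice to 0 °C takes 162.3·2.09·8.297 = 2814.4 J, leaving 13413 J for melting.
To melt every bit of ice: 162.3·334 = 54208 J.
Since 13413 < 54208 J, not all the ice melts; equilibrium is at 0 °C.
Mass melted = 13413/334 ≈ 40.16 g.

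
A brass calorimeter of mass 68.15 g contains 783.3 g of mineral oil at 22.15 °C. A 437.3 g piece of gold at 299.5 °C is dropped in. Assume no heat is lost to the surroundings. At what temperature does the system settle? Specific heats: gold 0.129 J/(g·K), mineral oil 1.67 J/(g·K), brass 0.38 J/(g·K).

Heat gained plus heat lost sum to zero:
437.3*0.129*(T − 299.5) + 783.3*1.67*(T − 22.15) + 68.15*0.38*(T − 22.15) = 0
56.41(T − 299.5) + 1308.1(T − 22.15) + 25.9(T − 22.15) = 0
(56.41 + 1308.1 + 25.9) T = 56.41*299.5 + 1308.1*22.15 + 25.9*22.15
T ≈ 33.40 °C

T_f ≈ 33.4 °C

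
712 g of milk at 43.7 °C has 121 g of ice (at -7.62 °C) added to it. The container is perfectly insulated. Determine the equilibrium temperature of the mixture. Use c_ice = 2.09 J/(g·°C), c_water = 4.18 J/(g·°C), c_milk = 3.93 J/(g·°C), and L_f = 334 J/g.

Setting the total heat transfer to zero:
warm ice to 0 °C: 121×2.09×(0 − (-7.62)) = 1927; latent heat to melt: 121×334 = 40414; warm the meltwater: 505.78 T; milk cools: 712×3.93×(T − 43.7) = 2798.2(T − 43.7)
3303.9 T = 122280 − 42341 = 79939
T ≈ 24.19 °C (positive, so assuming full melt was valid).

T_f ≈ 24.2 °C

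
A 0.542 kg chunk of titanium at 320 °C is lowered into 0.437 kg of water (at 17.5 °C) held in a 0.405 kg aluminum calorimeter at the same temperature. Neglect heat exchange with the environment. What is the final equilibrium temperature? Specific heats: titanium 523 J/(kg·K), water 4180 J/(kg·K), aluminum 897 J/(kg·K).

Setting the total heat transfer to zero:
0.542*523*(T − 320) + 0.437*4180*(T − 17.5) + 0.405*897*(T − 17.5) = 0
(283.47 + 1826.7 + 363.29) T = 283.47*320 + 1826.7*17.5 + 363.29*17.5
T ≈ 52.17 °C

T_f ≈ 52.2 °C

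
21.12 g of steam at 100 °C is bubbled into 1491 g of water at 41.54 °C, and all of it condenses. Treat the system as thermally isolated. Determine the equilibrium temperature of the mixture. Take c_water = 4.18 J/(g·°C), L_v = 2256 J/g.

T_f ≈ 49.9 °C

Energy balance with sensible and latent terms:
steam→water at 100 °C releases m L_v = 21.12×2256 = 47647; condensed water 100 °C→T: 88.28(T − 100); original water: 6232.4(T − 41.54)
6320.7 T = 47647 + 8828.2 + 258893 = 315368
T ≈ 49.89 °C, under the boiling point, so the assumption holds.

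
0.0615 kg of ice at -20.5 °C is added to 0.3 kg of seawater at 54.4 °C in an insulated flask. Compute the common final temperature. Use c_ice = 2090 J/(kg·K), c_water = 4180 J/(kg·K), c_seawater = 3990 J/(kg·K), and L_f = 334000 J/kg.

Taking heat into each body as positive, Σ m c ΔT = 0:
warm ice to 0 °C: 0.0615·2090·(0 − (-20.5)) = 2635; fusion: m_ice L_f = 0.0615·334000 = 20541; meltwater 0→T: 0.0615·4180·T = 257.07 T; seawater: 1197(T − 54.4)
1454.1 T = 65117 − 23176 = 41941
T ≈ 28.84 °C — above 0 °C, consistent with complete melting.

T_f ≈ 28.8 °C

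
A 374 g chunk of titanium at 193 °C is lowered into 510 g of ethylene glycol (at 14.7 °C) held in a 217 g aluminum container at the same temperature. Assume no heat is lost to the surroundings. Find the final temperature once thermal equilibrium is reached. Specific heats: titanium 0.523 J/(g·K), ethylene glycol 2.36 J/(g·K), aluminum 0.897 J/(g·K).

T_f ≈ 36.6 °C

Conservation of energy gives ΣQ = 0:
374·0.523·(T − 193) + 510·2.36·(T − 14.7) + 217·0.897·(T − 14.7) = 0
1593.9 T = 58305
T = 58305/1593.9 ≈ 36.58 °C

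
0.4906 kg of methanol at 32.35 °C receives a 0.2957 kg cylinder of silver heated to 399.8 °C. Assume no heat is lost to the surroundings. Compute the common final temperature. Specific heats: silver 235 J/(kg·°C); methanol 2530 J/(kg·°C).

T_f ≈ 51.8 °C

T_f = Σ m_i c_i T_i / Σ m_i c_i:
T_f = (69.49*399.8 + 1241.2*32.35) / (69.49 + 1241.2)
    = 67935 / 1310.7 ≈ 51.83 °C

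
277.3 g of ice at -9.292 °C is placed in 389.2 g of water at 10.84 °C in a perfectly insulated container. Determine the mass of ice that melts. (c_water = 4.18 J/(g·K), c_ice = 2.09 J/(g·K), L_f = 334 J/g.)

Cooling the water to 0 °C releases 389.2×4.18×10.84 = 17635 J.
Of that, 277.3×2.09×9.292 = 5385.2 J goes to bring the ice to 0 °C, leaving 12250 J.
Fully melting the ice requires m_ice L_f = 277.3×334 = 92618 J.
12250 J < 92618 J, so only part of the ice melts and the system sits at 0 °C.
Mass melted = 12250/334 ≈ 36.68 g.

m_melted ≈ 36.7 g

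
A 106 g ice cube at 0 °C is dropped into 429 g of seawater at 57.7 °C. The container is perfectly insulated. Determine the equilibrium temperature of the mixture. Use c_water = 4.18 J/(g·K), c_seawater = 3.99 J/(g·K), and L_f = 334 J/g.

T_f ≈ 29.4 °C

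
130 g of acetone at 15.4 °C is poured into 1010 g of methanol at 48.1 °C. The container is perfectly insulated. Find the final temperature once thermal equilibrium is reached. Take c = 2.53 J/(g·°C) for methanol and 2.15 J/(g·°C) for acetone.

T_f is the heat-capacity-weighted average of the initial temperatures:
T_f = (2555.3*48.1 + 279.5*15.4) / (2555.3 + 279.5)
    = 127214 / 2834.8 ≈ 44.88 °C

T_f ≈ 44.9 °C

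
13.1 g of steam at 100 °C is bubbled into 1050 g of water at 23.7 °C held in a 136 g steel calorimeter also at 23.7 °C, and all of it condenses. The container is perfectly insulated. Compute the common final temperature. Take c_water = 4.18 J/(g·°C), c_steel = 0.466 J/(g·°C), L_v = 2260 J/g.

Energy conservation, ΣQ = 0:
latent heat released on condensation: 13.1×2260 = 29606
  condensate cools 100→T: 13.1×4.18×(T − 100) = 54.76(T − 100)
  water warms: 1050×4.18×(T − 23.7) = 4389(T − 23.7)
  cup: 63.38(T − 23.7)
4507.1 T = 29606 + 5475.8 + 105521 = 140603
T ≈ 31.20 °C — below 100 °C, confirming all the steam condensed.

T_f ≈ 31.2 °C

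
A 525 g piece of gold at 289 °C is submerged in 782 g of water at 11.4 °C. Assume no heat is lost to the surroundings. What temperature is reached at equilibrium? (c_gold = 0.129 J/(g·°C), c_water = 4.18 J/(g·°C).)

T_f ≈ 17.0 °C

With ΣQ=0 the equilibrium temperature is the m·c-weighted mean:
T_f = (67.73·289 + 3268.8·11.4) / (67.73 + 3268.8)
    = 56836 / 3336.5 ≈ 17.03 °C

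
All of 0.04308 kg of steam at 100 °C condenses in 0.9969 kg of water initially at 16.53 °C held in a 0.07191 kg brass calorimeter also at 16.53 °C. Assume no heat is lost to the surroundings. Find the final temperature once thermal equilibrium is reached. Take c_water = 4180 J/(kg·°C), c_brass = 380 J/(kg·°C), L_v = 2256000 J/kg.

T_f ≈ 42.2 °C

Sum of m c ΔT and latent-heat terms is zero:
condense steam: −0.04308×2256000 = −97188; condensate cools 100→T: 0.04308×4180×(T − 100) = 180.07(T − 100); original water: 4167(T − 16.53); brass cup: 0.07191×380×(T − 16.53) = 27.33(T − 16.53)
4374.4 T = 97188 + 18007 + 69333 = 184529
T ≈ 42.18 °C, under the boiling point, so the assumption holds.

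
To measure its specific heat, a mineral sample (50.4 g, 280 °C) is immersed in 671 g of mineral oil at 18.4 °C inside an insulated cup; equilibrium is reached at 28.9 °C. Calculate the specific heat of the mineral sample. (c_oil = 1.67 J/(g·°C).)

c ≈ 0.93 J/(g·°C)

Heat lost by the mineral sample = heat gained by the oil:
50.4×c×(280 − 28.9) = 671×1.67×(28.9 − 18.4)
12655 c = 11766  ⇒  c ≈ 0.9297 J/(g·°C)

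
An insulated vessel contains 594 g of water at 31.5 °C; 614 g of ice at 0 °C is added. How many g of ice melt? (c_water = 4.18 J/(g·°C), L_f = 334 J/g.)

Water can give up m c ΔT = 594×4.18×31.5 = 78212 J before reaching 0 °C.
Fully melting the ice requires m_ice L_f = 614×334 = 205076 J.
Since 78212 < 205076 J, not all the ice melts; equilibrium is at 0 °C.
m_melted×334 = 78212  ⇒  m_melted ≈ 234.2 g.

m_melted ≈ 234 g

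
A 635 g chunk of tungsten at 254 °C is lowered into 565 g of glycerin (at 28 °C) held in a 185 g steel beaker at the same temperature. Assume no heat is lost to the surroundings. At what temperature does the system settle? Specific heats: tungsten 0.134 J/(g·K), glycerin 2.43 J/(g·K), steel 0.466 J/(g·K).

T_f ≈ 40.5 °C

Energy conservation, ΣQ = 0:
635*0.134*(T − 254) + 565*2.43*(T − 28) + 185*0.466*(T − 28) = 0
(85.09 + 1373 + 86.21) T = 85.09*254 + 1373*28 + 86.21*28
T = 62469/1544.2 ≈ 40.45 °C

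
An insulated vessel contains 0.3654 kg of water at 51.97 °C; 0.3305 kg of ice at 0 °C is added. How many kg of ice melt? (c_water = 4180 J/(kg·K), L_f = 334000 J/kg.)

m_melted ≈ 0.238 kg

Cooling the water to 0 °C releases 0.3654×4180×51.97 = 79378 J.
To melt every bit of ice: 0.3305×334000 = 110387 J.
79378 J < 110387 J, so only part of the ice melts and the system sits at 0 °C.
m_melt = 79378 / L_f = 0.2377 kg.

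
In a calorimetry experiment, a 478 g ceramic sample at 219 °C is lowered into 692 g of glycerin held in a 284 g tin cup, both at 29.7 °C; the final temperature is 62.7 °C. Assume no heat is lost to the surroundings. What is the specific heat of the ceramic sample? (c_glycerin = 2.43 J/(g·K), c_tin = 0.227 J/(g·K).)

c ≈ 0.771 J/(g·K)

Energy conservation, ΣQ = 0:
478·c·(62.7 − 219) + 692·2.43·(62.7 − 29.7) + 284·0.227·(62.7 − 29.7) = 0
-74711 c = -57619
c = -57619/-74711 ≈ 0.7712 J/(g·K)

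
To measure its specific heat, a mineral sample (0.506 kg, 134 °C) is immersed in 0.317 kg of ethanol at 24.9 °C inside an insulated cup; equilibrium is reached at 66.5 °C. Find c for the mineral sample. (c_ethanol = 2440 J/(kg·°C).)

c ≈ 942 J/(kg·°C)

Heat lost by the mineral sample = heat gained by the ethanol:
0.506·c·(134 − 66.5) = 0.317·2440·(66.5 − 24.9)
34.16 c = 32177  ⇒  c ≈ 942.1 J/(kg·°C)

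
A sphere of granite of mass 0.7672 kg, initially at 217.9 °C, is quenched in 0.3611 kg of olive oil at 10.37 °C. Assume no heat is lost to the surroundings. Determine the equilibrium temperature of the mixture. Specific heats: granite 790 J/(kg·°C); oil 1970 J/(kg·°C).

Conservation of energy gives ΣQ = 0:
0.7672*790*(T − 217.9) + 0.3611*1970*(T − 10.37) = 0
1317.5 T = 139443
T = 139443 / 1317.5 = 106 °C

T_f ≈ 105.8 °C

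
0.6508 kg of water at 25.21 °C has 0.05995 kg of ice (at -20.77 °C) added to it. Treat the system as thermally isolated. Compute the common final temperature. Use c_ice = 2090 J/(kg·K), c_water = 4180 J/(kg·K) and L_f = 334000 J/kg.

T_f ≈ 15.5 °C

Net heat exchanged in the isolated system is zero:
ice -20.77→0 °C: 0.05995·2090·20.77 = 2602.4
  melt ice: 0.05995·334000 = 20023
  warm the meltwater: 250.59 T
  water: 2720.3(T − 25.21)
2970.9 T = 68580 − 22626 = 45954
T ≈ 15.47 °C. Since T > 0 °C, the all-ice-melts assumption holds.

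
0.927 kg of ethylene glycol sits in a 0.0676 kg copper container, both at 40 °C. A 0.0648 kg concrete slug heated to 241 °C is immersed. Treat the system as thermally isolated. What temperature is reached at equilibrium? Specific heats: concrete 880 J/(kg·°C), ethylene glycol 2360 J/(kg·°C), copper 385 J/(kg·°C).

T_f ≈ 45.0 °C

Let T be the final temperature. ΣQ_i = 0:
0.0648·880·(T − 241) + 0.927·2360·(T − 40) + 0.0676·385·(T − 40) = 0
(57.02 + 2187.7 + 26.03) T = 57.02·241 + 2187.7·40 + 26.03·40
T ≈ 45.05 °C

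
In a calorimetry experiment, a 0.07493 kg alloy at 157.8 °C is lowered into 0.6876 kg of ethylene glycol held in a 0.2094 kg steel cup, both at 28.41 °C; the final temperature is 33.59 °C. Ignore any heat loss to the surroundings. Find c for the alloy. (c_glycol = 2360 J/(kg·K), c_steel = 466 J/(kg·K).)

c ≈ 957 J/(kg·K)

Heat gained plus heat lost sum to zero:
0.07493×c×(33.59 − 157.8) + 0.6876×2360×(33.59 − 28.41) + 0.2094×466×(33.59 − 28.41) = 0
-9.307 c = -8911.2
c = -8911.2/-9.307 ≈ 957.5 J/(kg·K)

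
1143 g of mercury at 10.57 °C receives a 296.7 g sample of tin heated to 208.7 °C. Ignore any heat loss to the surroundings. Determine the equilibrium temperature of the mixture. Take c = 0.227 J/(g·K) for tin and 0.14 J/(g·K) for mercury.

T_f ≈ 69.3 °C

T_f is the heat-capacity-weighted average of the initial temperatures:
T_f = (67.35·208.7 + 160.02·10.57) / (67.35 + 160.02)
    = 15748 / 227.37 ≈ 69.26 °C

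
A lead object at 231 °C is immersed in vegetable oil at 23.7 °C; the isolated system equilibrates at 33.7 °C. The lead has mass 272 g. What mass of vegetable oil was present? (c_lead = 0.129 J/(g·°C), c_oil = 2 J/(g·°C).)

Heat gained plus heat lost sum to zero:
272×0.129×(33.7 − 231) + m×2×(33.7 − 23.7) = 0
20 m = 6922.9
m = 6922.9/20 ≈ 346.1 g

m ≈ 346 g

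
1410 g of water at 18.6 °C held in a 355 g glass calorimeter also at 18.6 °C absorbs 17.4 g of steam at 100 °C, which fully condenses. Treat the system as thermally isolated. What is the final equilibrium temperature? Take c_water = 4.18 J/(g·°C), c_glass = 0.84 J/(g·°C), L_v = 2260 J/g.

T_f ≈ 25.8 °C

Energy conservation, ΣQ = 0:
condense steam: −17.4×2260 = −39324
  condensed water 100 °C→T: 72.73(T − 100)
  water warms: 1410×4.18×(T − 18.6) = 5893.8(T − 18.6)
  glass cup: 355×0.84×(T − 18.6) = 298.2(T − 18.6)
6264.7 T = 39324 + 7273.2 + 115171 = 161768
T ≈ 25.82 °C, under the boiling point, so the assumption holds.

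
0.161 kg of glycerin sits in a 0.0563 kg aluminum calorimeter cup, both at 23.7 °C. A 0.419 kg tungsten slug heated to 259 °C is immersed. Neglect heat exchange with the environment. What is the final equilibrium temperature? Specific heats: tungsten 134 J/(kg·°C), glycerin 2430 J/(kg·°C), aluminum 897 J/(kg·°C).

T_f ≈ 50.2 °C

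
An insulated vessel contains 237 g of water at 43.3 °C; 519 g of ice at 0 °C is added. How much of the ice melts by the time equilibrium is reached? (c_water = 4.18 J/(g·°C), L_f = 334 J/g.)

Heat available from the water dropping to 0 °C: 237×4.18×43.3 = 42896 J.
Melting all 519 g of ice would need 519×334 = 173346 J.
42896 J < 173346 J, so only part of the ice melts and the system sits at 0 °C.
m_melt = 42896 / L_f = 128.4 g.

m_melted ≈ 128 g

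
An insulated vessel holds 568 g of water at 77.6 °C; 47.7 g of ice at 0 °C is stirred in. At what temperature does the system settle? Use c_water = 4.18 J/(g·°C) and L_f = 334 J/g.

Setting the total heat transfer to zero:
latent heat to melt: 47.7·334 = 15932; warm the meltwater: 199.39 T; water cools: 568·4.18·(T − 77.6) = 2374.2(T − 77.6)
2573.6 T = 184241 − 15932 = 168309
T ≈ 65.40 °C. Since T > 0 °C, the all-ice-melts assumption holds.

T_f ≈ 65.4 °C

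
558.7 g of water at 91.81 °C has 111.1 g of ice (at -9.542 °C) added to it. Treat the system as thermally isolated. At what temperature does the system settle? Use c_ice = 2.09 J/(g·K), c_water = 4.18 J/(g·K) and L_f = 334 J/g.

Energy conservation, ΣQ = 0:
ice -9.542→0 °C: 111.1·2.09·9.542 = 2215.6
  melt ice: 111.1·334 = 37107
  warm the meltwater: 464.4 T
  water cools: 558.7·4.18·(T − 91.81) = 2335.4(T − 91.81)
2799.8 T = 214410 − 39323 = 175087
T ≈ 62.54 °C (positive, so assuming full melt was valid).

T_f ≈ 62.5 °C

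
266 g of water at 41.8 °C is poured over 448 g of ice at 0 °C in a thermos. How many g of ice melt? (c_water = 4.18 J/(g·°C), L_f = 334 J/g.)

Cooling the water to 0 °C releases 266×4.18×41.8 = 46477 J.
Melting all 448 g of ice would need 448×334 = 149632 J.
46477 J < 149632 J, so only part of the ice melts and the system sits at 0 °C.
m_melt = 46477 / L_f = 139.2 g.

m_melted ≈ 139 g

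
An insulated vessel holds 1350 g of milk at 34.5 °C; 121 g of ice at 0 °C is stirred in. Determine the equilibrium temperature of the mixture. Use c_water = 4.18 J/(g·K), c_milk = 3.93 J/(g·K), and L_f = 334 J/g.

T_f ≈ 24.5 °C

Sum of m c ΔT and latent-heat terms is zero:
melt ice: 121×334 = 40414; meltwater 0→T: 121×4.18×T = 505.78 T; milk: 5305.5(T − 34.5)
5811.3 T = 183040 − 40414 = 142626
T ≈ 24.54 °C — above 0 °C, consistent with complete melting.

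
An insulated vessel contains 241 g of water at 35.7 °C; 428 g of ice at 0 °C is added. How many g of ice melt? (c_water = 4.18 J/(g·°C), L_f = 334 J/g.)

Cooling the water to 0 °C releases 241·4.18·35.7 = 35963 J.
Melting all 428 g of ice would need 428·334 = 142952 J.
35963 J < 142952 J, so only part of the ice melts and the system sits at 0 °C.
m_melt = 35963 / L_f = 107.7 g.

m_melted ≈ 108 g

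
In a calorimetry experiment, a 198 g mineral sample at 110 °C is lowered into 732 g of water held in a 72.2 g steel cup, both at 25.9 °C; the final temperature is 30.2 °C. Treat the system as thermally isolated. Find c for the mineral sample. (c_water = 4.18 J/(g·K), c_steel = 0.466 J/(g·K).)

Conservation of energy gives ΣQ = 0:
198·c·(30.2 − 110) + 732·4.18·(30.2 − 25.9) + 72.2·0.466·(30.2 − 25.9) = 0
-15800 c = -13302
c = -13302/-15800 ≈ 0.8419 J/(g·K)

c ≈ 0.842 J/(g·K)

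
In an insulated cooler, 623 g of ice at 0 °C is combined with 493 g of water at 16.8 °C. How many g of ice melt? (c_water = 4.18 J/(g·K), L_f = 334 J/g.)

m_melted ≈ 104 g

Heat available from the water dropping to 0 °C: 493·4.18·16.8 = 34620 J.
To melt every bit of ice: 623·334 = 208082 J.
That's not enough to melt it all — equilibrium is at 0 °C with ice remaining.
m_melted·334 = 34620  ⇒  m_melted ≈ 103.7 g.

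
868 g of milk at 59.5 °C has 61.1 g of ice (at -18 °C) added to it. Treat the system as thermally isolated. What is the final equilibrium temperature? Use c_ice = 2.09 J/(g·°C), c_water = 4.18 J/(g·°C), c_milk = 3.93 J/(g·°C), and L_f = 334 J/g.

T_f ≈ 49.2 °C

Energy balance with sensible and latent terms:
warm ice to 0 °C: 61.1·2.09·(0 − (-18)) = 2298.6
  melt ice: 61.1·334 = 20407
  meltwater 0→T: 61.1·4.18·T = 255.4 T
  milk cools: 868·3.93·(T − 59.5) = 3411.2(T − 59.5)
3666.6 T = 202969 − 22706 = 180263
T ≈ 49.16 °C — above 0 °C, consistent with complete melting.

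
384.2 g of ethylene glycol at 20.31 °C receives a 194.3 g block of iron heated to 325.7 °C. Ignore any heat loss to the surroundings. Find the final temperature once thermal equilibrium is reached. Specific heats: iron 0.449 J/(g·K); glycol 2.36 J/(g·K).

T_f ≈ 47.1 °C

Conservation of energy gives ΣQ = 0:
194.3×0.449×(T − 325.7) + 384.2×2.36×(T − 20.31) = 0
87.24(T − 325.7) + 906.71(T − 20.31) = 0
993.95 T = 46830
T = 46830 / 993.95 = 47.1 °C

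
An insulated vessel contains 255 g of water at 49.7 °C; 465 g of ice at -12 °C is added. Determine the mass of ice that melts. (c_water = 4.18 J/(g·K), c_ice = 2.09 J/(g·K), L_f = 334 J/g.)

Cooling the water to 0 °C releases 255·4.18·49.7 = 52975 J.
Warming the ice to 0 °C takes 465·2.09·12 = 11662 J, leaving 41313 J for melting.
Fully melting the ice requires m_ice L_f = 465·334 = 155310 J.
Since 41313 < 155310 J, not all the ice melts; equilibrium is at 0 °C.
Mass melted = 41313/334 ≈ 123.7 g.

m_melted ≈ 124 g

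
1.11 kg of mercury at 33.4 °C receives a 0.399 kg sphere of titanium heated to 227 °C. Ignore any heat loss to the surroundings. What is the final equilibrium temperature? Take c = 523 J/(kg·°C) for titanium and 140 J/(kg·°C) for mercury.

Heat lost by the titanium equals heat gained by the mercury:
0.399·523·(227 − T) = 1.11·140·(T − 33.4)
208.68(227 − T) = 155.4(T − 33.4)
364.08 T = 52560  ⇒  T ≈ 144.37 °C

T_f ≈ 144.4 °C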